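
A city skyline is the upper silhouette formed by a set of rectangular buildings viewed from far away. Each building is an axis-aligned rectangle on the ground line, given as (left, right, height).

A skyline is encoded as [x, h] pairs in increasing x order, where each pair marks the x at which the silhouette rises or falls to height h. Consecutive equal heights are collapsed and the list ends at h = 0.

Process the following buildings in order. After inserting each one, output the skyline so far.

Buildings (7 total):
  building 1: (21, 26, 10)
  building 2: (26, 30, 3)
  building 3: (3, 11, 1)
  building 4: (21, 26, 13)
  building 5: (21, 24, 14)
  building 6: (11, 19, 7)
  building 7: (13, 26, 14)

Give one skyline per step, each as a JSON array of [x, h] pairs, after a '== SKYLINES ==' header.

== SKYLINES ==
[[21,10],[26,0]]
[[21,10],[26,3],[30,0]]
[[3,1],[11,0],[21,10],[26,3],[30,0]]
[[3,1],[11,0],[21,13],[26,3],[30,0]]
[[3,1],[11,0],[21,14],[24,13],[26,3],[30,0]]
[[3,1],[11,7],[19,0],[21,14],[24,13],[26,3],[30,0]]
[[3,1],[11,7],[13,14],[26,3],[30,0]]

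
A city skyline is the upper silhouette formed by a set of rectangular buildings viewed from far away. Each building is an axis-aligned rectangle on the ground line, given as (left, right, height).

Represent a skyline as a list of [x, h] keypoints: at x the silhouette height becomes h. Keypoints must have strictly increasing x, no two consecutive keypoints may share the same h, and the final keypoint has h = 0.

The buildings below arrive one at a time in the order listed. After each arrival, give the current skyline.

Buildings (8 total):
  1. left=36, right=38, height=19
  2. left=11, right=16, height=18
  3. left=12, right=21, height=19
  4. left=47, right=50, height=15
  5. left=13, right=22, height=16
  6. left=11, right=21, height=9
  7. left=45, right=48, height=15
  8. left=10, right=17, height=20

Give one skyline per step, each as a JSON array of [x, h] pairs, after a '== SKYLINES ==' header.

== SKYLINES ==
[[36,19],[38,0]]
[[11,18],[16,0],[36,19],[38,0]]
[[11,18],[12,19],[21,0],[36,19],[38,0]]
[[11,18],[12,19],[21,0],[36,19],[38,0],[47,15],[50,0]]
[[11,18],[12,19],[21,16],[22,0],[36,19],[38,0],[47,15],[50,0]]
[[11,18],[12,19],[21,16],[22,0],[36,19],[38,0],[47,15],[50,0]]
[[11,18],[12,19],[21,16],[22,0],[36,19],[38,0],[45,15],[50,0]]
[[10,20],[17,19],[21,16],[22,0],[36,19],[38,0],[45,15],[50,0]]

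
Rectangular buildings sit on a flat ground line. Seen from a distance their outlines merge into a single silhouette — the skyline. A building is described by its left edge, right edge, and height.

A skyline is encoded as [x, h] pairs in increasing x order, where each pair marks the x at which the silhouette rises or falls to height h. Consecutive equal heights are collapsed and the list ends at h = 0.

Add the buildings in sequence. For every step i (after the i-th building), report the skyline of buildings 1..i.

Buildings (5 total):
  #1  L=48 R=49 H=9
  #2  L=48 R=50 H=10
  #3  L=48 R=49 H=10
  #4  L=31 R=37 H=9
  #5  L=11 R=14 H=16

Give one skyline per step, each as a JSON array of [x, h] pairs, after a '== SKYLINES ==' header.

== SKYLINES ==
[[48,9],[49,0]]
[[48,10],[50,0]]
[[48,10],[50,0]]
[[31,9],[37,0],[48,10],[50,0]]
[[11,16],[14,0],[31,9],[37,0],[48,10],[50,0]]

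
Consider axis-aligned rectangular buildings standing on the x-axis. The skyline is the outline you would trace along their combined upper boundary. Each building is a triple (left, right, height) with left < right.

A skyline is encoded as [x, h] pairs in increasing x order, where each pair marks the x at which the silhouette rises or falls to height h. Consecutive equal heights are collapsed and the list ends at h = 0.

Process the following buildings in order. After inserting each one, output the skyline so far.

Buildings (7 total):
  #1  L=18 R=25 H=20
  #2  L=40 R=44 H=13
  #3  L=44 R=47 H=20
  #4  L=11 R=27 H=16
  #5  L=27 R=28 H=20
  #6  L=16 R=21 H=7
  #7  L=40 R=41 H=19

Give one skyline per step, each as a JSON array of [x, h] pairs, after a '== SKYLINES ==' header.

== SKYLINES ==
[[18,20],[25,0]]
[[18,20],[25,0],[40,13],[44,0]]
[[18,20],[25,0],[40,13],[44,20],[47,0]]
[[11,16],[18,20],[25,16],[27,0],[40,13],[44,20],[47,0]]
[[11,16],[18,20],[25,16],[27,20],[28,0],[40,13],[44,20],[47,0]]
[[11,16],[18,20],[25,16],[27,20],[28,0],[40,13],[44,20],[47,0]]
[[11,16],[18,20],[25,16],[27,20],[28,0],[40,19],[41,13],[44,20],[47,0]]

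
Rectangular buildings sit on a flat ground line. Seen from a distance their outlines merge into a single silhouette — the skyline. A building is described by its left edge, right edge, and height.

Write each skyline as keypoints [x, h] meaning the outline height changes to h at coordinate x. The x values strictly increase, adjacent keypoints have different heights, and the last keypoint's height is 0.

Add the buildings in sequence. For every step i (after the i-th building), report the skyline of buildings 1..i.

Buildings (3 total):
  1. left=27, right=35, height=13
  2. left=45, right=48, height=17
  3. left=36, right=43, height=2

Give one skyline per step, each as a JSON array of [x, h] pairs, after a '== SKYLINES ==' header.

== SKYLINES ==
[[27,13],[35,0]]
[[27,13],[35,0],[45,17],[48,0]]
[[27,13],[35,0],[36,2],[43,0],[45,17],[48,0]]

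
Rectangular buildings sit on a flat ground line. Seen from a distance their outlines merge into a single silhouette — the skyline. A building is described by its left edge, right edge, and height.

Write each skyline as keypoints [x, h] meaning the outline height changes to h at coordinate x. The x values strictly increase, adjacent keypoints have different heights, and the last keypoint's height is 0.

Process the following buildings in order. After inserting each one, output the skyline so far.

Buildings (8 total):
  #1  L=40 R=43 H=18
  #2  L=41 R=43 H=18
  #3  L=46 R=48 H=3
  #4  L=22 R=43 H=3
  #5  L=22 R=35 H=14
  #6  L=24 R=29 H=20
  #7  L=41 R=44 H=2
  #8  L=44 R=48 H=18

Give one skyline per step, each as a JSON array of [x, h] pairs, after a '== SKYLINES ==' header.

== SKYLINES ==
[[40,18],[43,0]]
[[40,18],[43,0]]
[[40,18],[43,0],[46,3],[48,0]]
[[22,3],[40,18],[43,0],[46,3],[48,0]]
[[22,14],[35,3],[40,18],[43,0],[46,3],[48,0]]
[[22,14],[24,20],[29,14],[35,3],[40,18],[43,0],[46,3],[48,0]]
[[22,14],[24,20],[29,14],[35,3],[40,18],[43,2],[44,0],[46,3],[48,0]]
[[22,14],[24,20],[29,14],[35,3],[40,18],[43,2],[44,18],[48,0]]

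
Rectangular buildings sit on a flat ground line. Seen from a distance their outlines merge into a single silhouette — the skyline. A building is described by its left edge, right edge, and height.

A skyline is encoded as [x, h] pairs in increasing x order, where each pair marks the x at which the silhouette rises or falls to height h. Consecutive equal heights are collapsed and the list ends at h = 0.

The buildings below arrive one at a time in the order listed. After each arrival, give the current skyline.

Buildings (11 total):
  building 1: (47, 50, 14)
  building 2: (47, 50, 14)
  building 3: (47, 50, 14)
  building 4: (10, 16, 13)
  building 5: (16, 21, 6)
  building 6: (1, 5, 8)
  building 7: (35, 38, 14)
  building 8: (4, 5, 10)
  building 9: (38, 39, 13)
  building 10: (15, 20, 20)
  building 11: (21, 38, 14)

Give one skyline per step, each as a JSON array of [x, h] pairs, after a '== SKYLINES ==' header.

== SKYLINES ==
[[47,14],[50,0]]
[[47,14],[50,0]]
[[47,14],[50,0]]
[[10,13],[16,0],[47,14],[50,0]]
[[10,13],[16,6],[21,0],[47,14],[50,0]]
[[1,8],[5,0],[10,13],[16,6],[21,0],[47,14],[50,0]]
[[1,8],[5,0],[10,13],[16,6],[21,0],[35,14],[38,0],[47,14],[50,0]]
[[1,8],[4,10],[5,0],[10,13],[16,6],[21,0],[35,14],[38,0],[47,14],[50,0]]
[[1,8],[4,10],[5,0],[10,13],[16,6],[21,0],[35,14],[38,13],[39,0],[47,14],[50,0]]
[[1,8],[4,10],[5,0],[10,13],[15,20],[20,6],[21,0],[35,14],[38,13],[39,0],[47,14],[50,0]]
[[1,8],[4,10],[5,0],[10,13],[15,20],[20,6],[21,14],[38,13],[39,0],[47,14],[50,0]]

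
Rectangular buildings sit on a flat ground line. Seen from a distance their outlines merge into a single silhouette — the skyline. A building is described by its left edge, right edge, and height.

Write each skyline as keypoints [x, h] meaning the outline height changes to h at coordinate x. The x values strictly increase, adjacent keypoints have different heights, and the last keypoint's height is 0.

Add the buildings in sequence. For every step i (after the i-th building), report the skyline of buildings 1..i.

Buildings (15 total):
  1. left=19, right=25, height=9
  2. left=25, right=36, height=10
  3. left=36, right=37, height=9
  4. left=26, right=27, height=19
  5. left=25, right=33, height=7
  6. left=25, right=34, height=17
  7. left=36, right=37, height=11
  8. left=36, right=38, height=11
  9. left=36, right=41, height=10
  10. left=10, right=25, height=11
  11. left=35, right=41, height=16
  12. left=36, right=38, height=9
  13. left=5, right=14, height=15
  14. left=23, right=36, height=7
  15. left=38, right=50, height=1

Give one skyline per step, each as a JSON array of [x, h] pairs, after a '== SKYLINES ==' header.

== SKYLINES ==
[[19,9],[25,0]]
[[19,9],[25,10],[36,0]]
[[19,9],[25,10],[36,9],[37,0]]
[[19,9],[25,10],[26,19],[27,10],[36,9],[37,0]]
[[19,9],[25,10],[26,19],[27,10],[36,9],[37,0]]
[[19,9],[25,17],[26,19],[27,17],[34,10],[36,9],[37,0]]
[[19,9],[25,17],[26,19],[27,17],[34,10],[36,11],[37,0]]
[[19,9],[25,17],[26,19],[27,17],[34,10],[36,11],[38,0]]
[[19,9],[25,17],[26,19],[27,17],[34,10],[36,11],[38,10],[41,0]]
[[10,11],[25,17],[26,19],[27,17],[34,10],[36,11],[38,10],[41,0]]
[[10,11],[25,17],[26,19],[27,17],[34,10],[35,16],[41,0]]
[[10,11],[25,17],[26,19],[27,17],[34,10],[35,16],[41,0]]
[[5,15],[14,11],[25,17],[26,19],[27,17],[34,10],[35,16],[41,0]]
[[5,15],[14,11],[25,17],[26,19],[27,17],[34,10],[35,16],[41,0]]
[[5,15],[14,11],[25,17],[26,19],[27,17],[34,10],[35,16],[41,1],[50,0]]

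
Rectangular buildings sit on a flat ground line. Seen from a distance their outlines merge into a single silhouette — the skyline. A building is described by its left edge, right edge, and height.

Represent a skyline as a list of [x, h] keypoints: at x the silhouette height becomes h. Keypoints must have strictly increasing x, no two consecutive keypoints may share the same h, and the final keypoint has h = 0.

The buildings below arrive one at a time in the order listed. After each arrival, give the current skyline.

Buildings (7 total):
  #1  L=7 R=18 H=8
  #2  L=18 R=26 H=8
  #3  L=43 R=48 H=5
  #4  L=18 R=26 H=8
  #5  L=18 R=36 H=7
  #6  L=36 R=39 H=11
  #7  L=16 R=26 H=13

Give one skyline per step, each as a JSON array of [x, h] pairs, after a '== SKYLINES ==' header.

== SKYLINES ==
[[7,8],[18,0]]
[[7,8],[26,0]]
[[7,8],[26,0],[43,5],[48,0]]
[[7,8],[26,0],[43,5],[48,0]]
[[7,8],[26,7],[36,0],[43,5],[48,0]]
[[7,8],[26,7],[36,11],[39,0],[43,5],[48,0]]
[[7,8],[16,13],[26,7],[36,11],[39,0],[43,5],[48,0]]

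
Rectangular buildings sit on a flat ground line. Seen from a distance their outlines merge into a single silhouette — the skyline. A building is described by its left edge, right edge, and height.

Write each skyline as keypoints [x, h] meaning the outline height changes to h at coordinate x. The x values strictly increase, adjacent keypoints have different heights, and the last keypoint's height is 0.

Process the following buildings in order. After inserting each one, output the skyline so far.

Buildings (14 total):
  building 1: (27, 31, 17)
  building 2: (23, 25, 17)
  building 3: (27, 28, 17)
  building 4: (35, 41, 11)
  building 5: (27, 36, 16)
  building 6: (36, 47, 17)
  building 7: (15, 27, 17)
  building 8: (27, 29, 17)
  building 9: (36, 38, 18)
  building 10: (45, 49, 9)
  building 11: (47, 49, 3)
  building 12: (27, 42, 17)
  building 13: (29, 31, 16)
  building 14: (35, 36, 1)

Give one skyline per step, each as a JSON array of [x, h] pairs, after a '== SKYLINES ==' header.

== SKYLINES ==
[[27,17],[31,0]]
[[23,17],[25,0],[27,17],[31,0]]
[[23,17],[25,0],[27,17],[31,0]]
[[23,17],[25,0],[27,17],[31,0],[35,11],[41,0]]
[[23,17],[25,0],[27,17],[31,16],[36,11],[41,0]]
[[23,17],[25,0],[27,17],[31,16],[36,17],[47,0]]
[[15,17],[31,16],[36,17],[47,0]]
[[15,17],[31,16],[36,17],[47,0]]
[[15,17],[31,16],[36,18],[38,17],[47,0]]
[[15,17],[31,16],[36,18],[38,17],[47,9],[49,0]]
[[15,17],[31,16],[36,18],[38,17],[47,9],[49,0]]
[[15,17],[36,18],[38,17],[47,9],[49,0]]
[[15,17],[36,18],[38,17],[47,9],[49,0]]
[[15,17],[36,18],[38,17],[47,9],[49,0]]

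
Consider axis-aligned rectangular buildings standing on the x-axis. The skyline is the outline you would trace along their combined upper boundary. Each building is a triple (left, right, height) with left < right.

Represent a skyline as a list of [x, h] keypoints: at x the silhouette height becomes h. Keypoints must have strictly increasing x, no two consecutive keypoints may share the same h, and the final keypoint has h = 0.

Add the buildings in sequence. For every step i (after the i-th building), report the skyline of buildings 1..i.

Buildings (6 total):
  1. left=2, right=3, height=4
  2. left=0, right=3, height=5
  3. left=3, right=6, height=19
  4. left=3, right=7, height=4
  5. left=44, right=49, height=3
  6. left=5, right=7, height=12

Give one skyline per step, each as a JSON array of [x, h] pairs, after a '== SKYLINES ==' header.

== SKYLINES ==
[[2,4],[3,0]]
[[0,5],[3,0]]
[[0,5],[3,19],[6,0]]
[[0,5],[3,19],[6,4],[7,0]]
[[0,5],[3,19],[6,4],[7,0],[44,3],[49,0]]
[[0,5],[3,19],[6,12],[7,0],[44,3],[49,0]]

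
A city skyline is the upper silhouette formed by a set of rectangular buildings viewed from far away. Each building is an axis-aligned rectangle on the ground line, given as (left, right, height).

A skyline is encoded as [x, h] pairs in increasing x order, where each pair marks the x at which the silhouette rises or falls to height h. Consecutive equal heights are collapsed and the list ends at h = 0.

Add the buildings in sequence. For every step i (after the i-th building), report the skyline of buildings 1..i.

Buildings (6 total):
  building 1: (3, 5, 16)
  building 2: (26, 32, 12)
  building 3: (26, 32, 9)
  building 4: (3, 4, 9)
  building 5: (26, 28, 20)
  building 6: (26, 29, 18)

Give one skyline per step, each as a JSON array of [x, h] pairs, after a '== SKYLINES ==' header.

== SKYLINES ==
[[3,16],[5,0]]
[[3,16],[5,0],[26,12],[32,0]]
[[3,16],[5,0],[26,12],[32,0]]
[[3,16],[5,0],[26,12],[32,0]]
[[3,16],[5,0],[26,20],[28,12],[32,0]]
[[3,16],[5,0],[26,20],[28,18],[29,12],[32,0]]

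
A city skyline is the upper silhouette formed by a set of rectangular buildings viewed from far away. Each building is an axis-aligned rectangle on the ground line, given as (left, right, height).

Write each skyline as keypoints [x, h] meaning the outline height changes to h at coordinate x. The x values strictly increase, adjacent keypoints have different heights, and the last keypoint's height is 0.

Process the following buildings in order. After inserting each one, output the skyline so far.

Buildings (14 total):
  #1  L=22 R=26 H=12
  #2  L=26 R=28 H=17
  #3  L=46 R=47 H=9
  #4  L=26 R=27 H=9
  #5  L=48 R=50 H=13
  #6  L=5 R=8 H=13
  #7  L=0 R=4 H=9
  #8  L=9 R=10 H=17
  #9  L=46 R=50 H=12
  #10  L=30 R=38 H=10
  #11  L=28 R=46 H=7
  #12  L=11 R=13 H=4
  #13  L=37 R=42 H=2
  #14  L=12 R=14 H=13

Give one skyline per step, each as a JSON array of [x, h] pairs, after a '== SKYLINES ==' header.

== SKYLINES ==
[[22,12],[26,0]]
[[22,12],[26,17],[28,0]]
[[22,12],[26,17],[28,0],[46,9],[47,0]]
[[22,12],[26,17],[28,0],[46,9],[47,0]]
[[22,12],[26,17],[28,0],[46,9],[47,0],[48,13],[50,0]]
[[5,13],[8,0],[22,12],[26,17],[28,0],[46,9],[47,0],[48,13],[50,0]]
[[0,9],[4,0],[5,13],[8,0],[22,12],[26,17],[28,0],[46,9],[47,0],[48,13],[50,0]]
[[0,9],[4,0],[5,13],[8,0],[9,17],[10,0],[22,12],[26,17],[28,0],[46,9],[47,0],[48,13],[50,0]]
[[0,9],[4,0],[5,13],[8,0],[9,17],[10,0],[22,12],[26,17],[28,0],[46,12],[48,13],[50,0]]
[[0,9],[4,0],[5,13],[8,0],[9,17],[10,0],[22,12],[26,17],[28,0],[30,10],[38,0],[46,12],[48,13],[50,0]]
[[0,9],[4,0],[5,13],[8,0],[9,17],[10,0],[22,12],[26,17],[28,7],[30,10],[38,7],[46,12],[48,13],[50,0]]
[[0,9],[4,0],[5,13],[8,0],[9,17],[10,0],[11,4],[13,0],[22,12],[26,17],[28,7],[30,10],[38,7],[46,12],[48,13],[50,0]]
[[0,9],[4,0],[5,13],[8,0],[9,17],[10,0],[11,4],[13,0],[22,12],[26,17],[28,7],[30,10],[38,7],[46,12],[48,13],[50,0]]
[[0,9],[4,0],[5,13],[8,0],[9,17],[10,0],[11,4],[12,13],[14,0],[22,12],[26,17],[28,7],[30,10],[38,7],[46,12],[48,13],[50,0]]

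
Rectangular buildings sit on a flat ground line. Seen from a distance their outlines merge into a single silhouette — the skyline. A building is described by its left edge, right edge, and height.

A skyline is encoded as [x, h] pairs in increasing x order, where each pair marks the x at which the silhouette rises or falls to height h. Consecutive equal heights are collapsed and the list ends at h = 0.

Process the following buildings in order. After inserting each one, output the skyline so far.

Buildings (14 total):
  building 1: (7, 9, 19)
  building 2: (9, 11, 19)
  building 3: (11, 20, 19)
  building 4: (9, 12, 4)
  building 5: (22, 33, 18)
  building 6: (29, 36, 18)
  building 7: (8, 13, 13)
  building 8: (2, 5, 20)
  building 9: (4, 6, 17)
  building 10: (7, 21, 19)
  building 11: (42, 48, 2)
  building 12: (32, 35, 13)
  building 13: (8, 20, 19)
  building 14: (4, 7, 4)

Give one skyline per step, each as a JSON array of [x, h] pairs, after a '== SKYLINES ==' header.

== SKYLINES ==
[[7,19],[9,0]]
[[7,19],[11,0]]
[[7,19],[20,0]]
[[7,19],[20,0]]
[[7,19],[20,0],[22,18],[33,0]]
[[7,19],[20,0],[22,18],[36,0]]
[[7,19],[20,0],[22,18],[36,0]]
[[2,20],[5,0],[7,19],[20,0],[22,18],[36,0]]
[[2,20],[5,17],[6,0],[7,19],[20,0],[22,18],[36,0]]
[[2,20],[5,17],[6,0],[7,19],[21,0],[22,18],[36,0]]
[[2,20],[5,17],[6,0],[7,19],[21,0],[22,18],[36,0],[42,2],[48,0]]
[[2,20],[5,17],[6,0],[7,19],[21,0],[22,18],[36,0],[42,2],[48,0]]
[[2,20],[5,17],[6,0],[7,19],[21,0],[22,18],[36,0],[42,2],[48,0]]
[[2,20],[5,17],[6,4],[7,19],[21,0],[22,18],[36,0],[42,2],[48,0]]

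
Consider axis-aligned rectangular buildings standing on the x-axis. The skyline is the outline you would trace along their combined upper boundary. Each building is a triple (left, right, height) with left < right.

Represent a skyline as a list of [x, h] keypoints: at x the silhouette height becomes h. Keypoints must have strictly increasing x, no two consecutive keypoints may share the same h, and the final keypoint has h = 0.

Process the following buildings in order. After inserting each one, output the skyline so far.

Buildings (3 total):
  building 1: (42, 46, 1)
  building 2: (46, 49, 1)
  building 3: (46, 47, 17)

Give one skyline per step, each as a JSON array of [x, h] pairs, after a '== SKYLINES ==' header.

== SKYLINES ==
[[42,1],[46,0]]
[[42,1],[49,0]]
[[42,1],[46,17],[47,1],[49,0]]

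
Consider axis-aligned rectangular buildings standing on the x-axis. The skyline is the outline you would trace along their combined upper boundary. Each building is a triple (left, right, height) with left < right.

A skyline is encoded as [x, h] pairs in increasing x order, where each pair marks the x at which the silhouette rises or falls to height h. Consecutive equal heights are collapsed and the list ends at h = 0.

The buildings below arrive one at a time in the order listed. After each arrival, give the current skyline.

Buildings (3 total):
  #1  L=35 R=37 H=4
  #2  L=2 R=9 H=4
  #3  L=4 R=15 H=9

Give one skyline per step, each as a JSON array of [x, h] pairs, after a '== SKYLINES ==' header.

== SKYLINES ==
[[35,4],[37,0]]
[[2,4],[9,0],[35,4],[37,0]]
[[2,4],[4,9],[15,0],[35,4],[37,0]]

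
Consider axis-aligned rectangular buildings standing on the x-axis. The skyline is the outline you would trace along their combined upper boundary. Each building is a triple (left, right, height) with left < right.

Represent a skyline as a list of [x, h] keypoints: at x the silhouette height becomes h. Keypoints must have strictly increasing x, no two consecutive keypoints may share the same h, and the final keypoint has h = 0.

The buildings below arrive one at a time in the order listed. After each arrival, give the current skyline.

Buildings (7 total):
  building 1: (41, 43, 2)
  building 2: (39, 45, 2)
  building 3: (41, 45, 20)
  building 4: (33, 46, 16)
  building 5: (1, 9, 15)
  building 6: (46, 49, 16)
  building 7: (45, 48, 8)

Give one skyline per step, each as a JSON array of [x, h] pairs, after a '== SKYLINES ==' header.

== SKYLINES ==
[[41,2],[43,0]]
[[39,2],[45,0]]
[[39,2],[41,20],[45,0]]
[[33,16],[41,20],[45,16],[46,0]]
[[1,15],[9,0],[33,16],[41,20],[45,16],[46,0]]
[[1,15],[9,0],[33,16],[41,20],[45,16],[49,0]]
[[1,15],[9,0],[33,16],[41,20],[45,16],[49,0]]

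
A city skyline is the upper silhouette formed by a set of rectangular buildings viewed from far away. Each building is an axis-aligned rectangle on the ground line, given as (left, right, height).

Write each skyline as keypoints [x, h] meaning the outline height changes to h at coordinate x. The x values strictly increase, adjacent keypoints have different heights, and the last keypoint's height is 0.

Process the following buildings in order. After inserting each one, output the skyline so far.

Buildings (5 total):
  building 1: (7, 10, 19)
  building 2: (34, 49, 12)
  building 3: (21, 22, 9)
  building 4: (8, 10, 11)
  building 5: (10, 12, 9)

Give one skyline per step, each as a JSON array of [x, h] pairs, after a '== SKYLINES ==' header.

== SKYLINES ==
[[7,19],[10,0]]
[[7,19],[10,0],[34,12],[49,0]]
[[7,19],[10,0],[21,9],[22,0],[34,12],[49,0]]
[[7,19],[10,0],[21,9],[22,0],[34,12],[49,0]]
[[7,19],[10,9],[12,0],[21,9],[22,0],[34,12],[49,0]]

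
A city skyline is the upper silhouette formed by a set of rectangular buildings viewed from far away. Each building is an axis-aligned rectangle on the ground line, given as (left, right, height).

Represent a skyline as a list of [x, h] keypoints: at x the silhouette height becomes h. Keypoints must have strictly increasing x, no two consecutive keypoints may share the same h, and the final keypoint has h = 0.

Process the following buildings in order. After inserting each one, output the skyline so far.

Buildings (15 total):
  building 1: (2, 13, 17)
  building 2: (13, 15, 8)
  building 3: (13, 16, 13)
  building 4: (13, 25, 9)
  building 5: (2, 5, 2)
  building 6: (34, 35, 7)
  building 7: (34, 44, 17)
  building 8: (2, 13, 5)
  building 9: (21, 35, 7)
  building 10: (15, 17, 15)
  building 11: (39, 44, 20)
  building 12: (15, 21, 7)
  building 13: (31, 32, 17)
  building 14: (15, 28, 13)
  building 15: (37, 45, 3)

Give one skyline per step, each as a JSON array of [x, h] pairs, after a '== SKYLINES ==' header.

== SKYLINES ==
[[2,17],[13,0]]
[[2,17],[13,8],[15,0]]
[[2,17],[13,13],[16,0]]
[[2,17],[13,13],[16,9],[25,0]]
[[2,17],[13,13],[16,9],[25,0]]
[[2,17],[13,13],[16,9],[25,0],[34,7],[35,0]]
[[2,17],[13,13],[16,9],[25,0],[34,17],[44,0]]
[[2,17],[13,13],[16,9],[25,0],[34,17],[44,0]]
[[2,17],[13,13],[16,9],[25,7],[34,17],[44,0]]
[[2,17],[13,13],[15,15],[17,9],[25,7],[34,17],[44,0]]
[[2,17],[13,13],[15,15],[17,9],[25,7],[34,17],[39,20],[44,0]]
[[2,17],[13,13],[15,15],[17,9],[25,7],[34,17],[39,20],[44,0]]
[[2,17],[13,13],[15,15],[17,9],[25,7],[31,17],[32,7],[34,17],[39,20],[44,0]]
[[2,17],[13,13],[15,15],[17,13],[28,7],[31,17],[32,7],[34,17],[39,20],[44,0]]
[[2,17],[13,13],[15,15],[17,13],[28,7],[31,17],[32,7],[34,17],[39,20],[44,3],[45,0]]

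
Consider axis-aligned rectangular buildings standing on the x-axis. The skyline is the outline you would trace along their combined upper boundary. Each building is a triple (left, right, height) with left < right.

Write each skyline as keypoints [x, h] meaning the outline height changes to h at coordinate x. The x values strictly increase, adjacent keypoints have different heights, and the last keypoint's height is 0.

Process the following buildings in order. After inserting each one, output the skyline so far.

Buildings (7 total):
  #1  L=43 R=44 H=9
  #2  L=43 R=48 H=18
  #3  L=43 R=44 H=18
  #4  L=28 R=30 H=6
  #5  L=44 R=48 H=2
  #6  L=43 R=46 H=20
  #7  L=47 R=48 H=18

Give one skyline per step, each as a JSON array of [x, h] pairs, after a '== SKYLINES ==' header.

== SKYLINES ==
[[43,9],[44,0]]
[[43,18],[48,0]]
[[43,18],[48,0]]
[[28,6],[30,0],[43,18],[48,0]]
[[28,6],[30,0],[43,18],[48,0]]
[[28,6],[30,0],[43,20],[46,18],[48,0]]
[[28,6],[30,0],[43,20],[46,18],[48,0]]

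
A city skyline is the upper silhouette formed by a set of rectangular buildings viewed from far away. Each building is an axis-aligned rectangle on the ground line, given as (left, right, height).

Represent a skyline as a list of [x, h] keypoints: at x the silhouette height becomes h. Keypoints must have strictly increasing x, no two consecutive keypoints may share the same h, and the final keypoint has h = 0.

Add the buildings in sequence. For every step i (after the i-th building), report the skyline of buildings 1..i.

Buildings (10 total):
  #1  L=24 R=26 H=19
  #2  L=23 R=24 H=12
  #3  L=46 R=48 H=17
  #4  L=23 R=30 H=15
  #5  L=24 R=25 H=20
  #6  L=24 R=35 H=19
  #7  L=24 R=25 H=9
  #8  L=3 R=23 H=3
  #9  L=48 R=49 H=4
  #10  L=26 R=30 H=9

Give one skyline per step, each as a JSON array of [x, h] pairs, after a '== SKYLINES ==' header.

== SKYLINES ==
[[24,19],[26,0]]
[[23,12],[24,19],[26,0]]
[[23,12],[24,19],[26,0],[46,17],[48,0]]
[[23,15],[24,19],[26,15],[30,0],[46,17],[48,0]]
[[23,15],[24,20],[25,19],[26,15],[30,0],[46,17],[48,0]]
[[23,15],[24,20],[25,19],[35,0],[46,17],[48,0]]
[[23,15],[24,20],[25,19],[35,0],[46,17],[48,0]]
[[3,3],[23,15],[24,20],[25,19],[35,0],[46,17],[48,0]]
[[3,3],[23,15],[24,20],[25,19],[35,0],[46,17],[48,4],[49,0]]
[[3,3],[23,15],[24,20],[25,19],[35,0],[46,17],[48,4],[49,0]]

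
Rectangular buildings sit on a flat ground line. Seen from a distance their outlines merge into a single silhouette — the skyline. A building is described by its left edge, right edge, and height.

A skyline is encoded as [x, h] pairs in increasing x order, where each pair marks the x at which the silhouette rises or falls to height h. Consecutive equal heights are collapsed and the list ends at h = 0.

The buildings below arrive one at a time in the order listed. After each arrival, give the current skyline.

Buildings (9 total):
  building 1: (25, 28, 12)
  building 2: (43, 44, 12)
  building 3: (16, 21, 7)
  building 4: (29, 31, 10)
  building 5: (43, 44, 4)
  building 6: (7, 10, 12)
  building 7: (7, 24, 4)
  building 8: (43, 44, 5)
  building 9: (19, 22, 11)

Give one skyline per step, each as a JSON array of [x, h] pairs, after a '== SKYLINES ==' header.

== SKYLINES ==
[[25,12],[28,0]]
[[25,12],[28,0],[43,12],[44,0]]
[[16,7],[21,0],[25,12],[28,0],[43,12],[44,0]]
[[16,7],[21,0],[25,12],[28,0],[29,10],[31,0],[43,12],[44,0]]
[[16,7],[21,0],[25,12],[28,0],[29,10],[31,0],[43,12],[44,0]]
[[7,12],[10,0],[16,7],[21,0],[25,12],[28,0],[29,10],[31,0],[43,12],[44,0]]
[[7,12],[10,4],[16,7],[21,4],[24,0],[25,12],[28,0],[29,10],[31,0],[43,12],[44,0]]
[[7,12],[10,4],[16,7],[21,4],[24,0],[25,12],[28,0],[29,10],[31,0],[43,12],[44,0]]
[[7,12],[10,4],[16,7],[19,11],[22,4],[24,0],[25,12],[28,0],[29,10],[31,0],[43,12],[44,0]]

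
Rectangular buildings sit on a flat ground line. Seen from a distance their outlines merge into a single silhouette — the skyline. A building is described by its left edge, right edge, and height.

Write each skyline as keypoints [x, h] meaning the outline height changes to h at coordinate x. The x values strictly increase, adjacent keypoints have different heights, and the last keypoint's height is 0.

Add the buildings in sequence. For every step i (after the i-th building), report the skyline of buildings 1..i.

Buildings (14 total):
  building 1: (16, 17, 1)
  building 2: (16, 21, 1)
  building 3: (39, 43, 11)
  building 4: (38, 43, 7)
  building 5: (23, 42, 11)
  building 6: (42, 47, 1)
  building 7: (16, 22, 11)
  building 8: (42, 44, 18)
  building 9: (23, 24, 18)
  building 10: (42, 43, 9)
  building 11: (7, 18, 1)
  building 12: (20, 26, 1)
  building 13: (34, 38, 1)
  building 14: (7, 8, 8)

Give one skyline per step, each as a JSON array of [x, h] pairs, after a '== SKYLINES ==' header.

== SKYLINES ==
[[16,1],[17,0]]
[[16,1],[21,0]]
[[16,1],[21,0],[39,11],[43,0]]
[[16,1],[21,0],[38,7],[39,11],[43,0]]
[[16,1],[21,0],[23,11],[43,0]]
[[16,1],[21,0],[23,11],[43,1],[47,0]]
[[16,11],[22,0],[23,11],[43,1],[47,0]]
[[16,11],[22,0],[23,11],[42,18],[44,1],[47,0]]
[[16,11],[22,0],[23,18],[24,11],[42,18],[44,1],[47,0]]
[[16,11],[22,0],[23,18],[24,11],[42,18],[44,1],[47,0]]
[[7,1],[16,11],[22,0],[23,18],[24,11],[42,18],[44,1],[47,0]]
[[7,1],[16,11],[22,1],[23,18],[24,11],[42,18],[44,1],[47,0]]
[[7,1],[16,11],[22,1],[23,18],[24,11],[42,18],[44,1],[47,0]]
[[7,8],[8,1],[16,11],[22,1],[23,18],[24,11],[42,18],[44,1],[47,0]]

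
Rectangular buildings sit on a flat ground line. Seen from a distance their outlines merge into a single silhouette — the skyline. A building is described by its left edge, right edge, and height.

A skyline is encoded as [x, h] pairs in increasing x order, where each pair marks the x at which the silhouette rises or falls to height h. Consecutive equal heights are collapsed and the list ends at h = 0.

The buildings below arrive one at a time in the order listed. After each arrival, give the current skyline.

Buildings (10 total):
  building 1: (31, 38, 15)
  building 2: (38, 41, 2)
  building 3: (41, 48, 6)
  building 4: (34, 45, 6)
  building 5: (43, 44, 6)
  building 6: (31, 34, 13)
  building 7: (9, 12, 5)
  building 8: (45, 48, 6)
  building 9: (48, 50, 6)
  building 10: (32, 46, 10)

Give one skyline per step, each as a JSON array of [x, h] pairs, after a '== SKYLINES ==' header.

== SKYLINES ==
[[31,15],[38,0]]
[[31,15],[38,2],[41,0]]
[[31,15],[38,2],[41,6],[48,0]]
[[31,15],[38,6],[48,0]]
[[31,15],[38,6],[48,0]]
[[31,15],[38,6],[48,0]]
[[9,5],[12,0],[31,15],[38,6],[48,0]]
[[9,5],[12,0],[31,15],[38,6],[48,0]]
[[9,5],[12,0],[31,15],[38,6],[50,0]]
[[9,5],[12,0],[31,15],[38,10],[46,6],[50,0]]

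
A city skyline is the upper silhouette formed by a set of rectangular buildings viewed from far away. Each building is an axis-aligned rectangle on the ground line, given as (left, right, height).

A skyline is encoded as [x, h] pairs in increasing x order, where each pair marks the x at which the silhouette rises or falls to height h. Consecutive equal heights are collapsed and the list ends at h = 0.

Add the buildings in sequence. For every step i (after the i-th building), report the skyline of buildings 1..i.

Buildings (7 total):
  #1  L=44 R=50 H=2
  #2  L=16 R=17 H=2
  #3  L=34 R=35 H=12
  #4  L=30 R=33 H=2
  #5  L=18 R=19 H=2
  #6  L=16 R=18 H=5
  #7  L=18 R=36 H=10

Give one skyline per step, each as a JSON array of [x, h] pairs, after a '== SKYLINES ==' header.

== SKYLINES ==
[[44,2],[50,0]]
[[16,2],[17,0],[44,2],[50,0]]
[[16,2],[17,0],[34,12],[35,0],[44,2],[50,0]]
[[16,2],[17,0],[30,2],[33,0],[34,12],[35,0],[44,2],[50,0]]
[[16,2],[17,0],[18,2],[19,0],[30,2],[33,0],[34,12],[35,0],[44,2],[50,0]]
[[16,5],[18,2],[19,0],[30,2],[33,0],[34,12],[35,0],[44,2],[50,0]]
[[16,5],[18,10],[34,12],[35,10],[36,0],[44,2],[50,0]]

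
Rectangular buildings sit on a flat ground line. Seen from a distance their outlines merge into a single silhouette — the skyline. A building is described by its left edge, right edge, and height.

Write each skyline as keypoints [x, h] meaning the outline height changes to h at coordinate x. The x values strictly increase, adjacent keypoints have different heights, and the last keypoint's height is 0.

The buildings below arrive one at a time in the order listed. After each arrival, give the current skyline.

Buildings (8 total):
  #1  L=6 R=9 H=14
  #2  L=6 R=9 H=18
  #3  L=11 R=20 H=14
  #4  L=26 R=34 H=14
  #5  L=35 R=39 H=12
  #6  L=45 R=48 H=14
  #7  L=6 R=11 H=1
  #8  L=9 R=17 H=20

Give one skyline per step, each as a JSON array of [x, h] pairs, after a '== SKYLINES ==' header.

== SKYLINES ==
[[6,14],[9,0]]
[[6,18],[9,0]]
[[6,18],[9,0],[11,14],[20,0]]
[[6,18],[9,0],[11,14],[20,0],[26,14],[34,0]]
[[6,18],[9,0],[11,14],[20,0],[26,14],[34,0],[35,12],[39,0]]
[[6,18],[9,0],[11,14],[20,0],[26,14],[34,0],[35,12],[39,0],[45,14],[48,0]]
[[6,18],[9,1],[11,14],[20,0],[26,14],[34,0],[35,12],[39,0],[45,14],[48,0]]
[[6,18],[9,20],[17,14],[20,0],[26,14],[34,0],[35,12],[39,0],[45,14],[48,0]]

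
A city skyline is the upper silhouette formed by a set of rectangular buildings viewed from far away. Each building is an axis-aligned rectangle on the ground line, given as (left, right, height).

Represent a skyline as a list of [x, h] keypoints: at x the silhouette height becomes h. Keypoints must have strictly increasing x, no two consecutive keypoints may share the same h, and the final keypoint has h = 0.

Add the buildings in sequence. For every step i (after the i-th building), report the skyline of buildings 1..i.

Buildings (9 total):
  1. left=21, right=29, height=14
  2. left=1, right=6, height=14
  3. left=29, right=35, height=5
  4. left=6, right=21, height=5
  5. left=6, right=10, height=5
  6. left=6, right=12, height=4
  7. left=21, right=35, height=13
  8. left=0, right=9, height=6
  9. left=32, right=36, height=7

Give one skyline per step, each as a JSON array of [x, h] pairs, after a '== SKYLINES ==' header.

== SKYLINES ==
[[21,14],[29,0]]
[[1,14],[6,0],[21,14],[29,0]]
[[1,14],[6,0],[21,14],[29,5],[35,0]]
[[1,14],[6,5],[21,14],[29,5],[35,0]]
[[1,14],[6,5],[21,14],[29,5],[35,0]]
[[1,14],[6,5],[21,14],[29,5],[35,0]]
[[1,14],[6,5],[21,14],[29,13],[35,0]]
[[0,6],[1,14],[6,6],[9,5],[21,14],[29,13],[35,0]]
[[0,6],[1,14],[6,6],[9,5],[21,14],[29,13],[35,7],[36,0]]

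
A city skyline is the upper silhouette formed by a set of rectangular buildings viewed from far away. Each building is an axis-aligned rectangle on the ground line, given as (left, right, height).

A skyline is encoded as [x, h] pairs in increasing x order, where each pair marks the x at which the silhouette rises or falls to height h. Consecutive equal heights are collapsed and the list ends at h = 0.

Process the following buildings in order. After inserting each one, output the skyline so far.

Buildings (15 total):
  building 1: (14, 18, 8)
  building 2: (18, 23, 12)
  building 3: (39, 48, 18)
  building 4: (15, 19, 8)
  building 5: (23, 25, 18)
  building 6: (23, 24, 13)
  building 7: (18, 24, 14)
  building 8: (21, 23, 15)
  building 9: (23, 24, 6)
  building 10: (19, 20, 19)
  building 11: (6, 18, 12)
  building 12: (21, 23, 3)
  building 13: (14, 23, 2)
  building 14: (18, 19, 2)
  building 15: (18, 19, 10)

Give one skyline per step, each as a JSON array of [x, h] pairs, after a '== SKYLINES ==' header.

== SKYLINES ==
[[14,8],[18,0]]
[[14,8],[18,12],[23,0]]
[[14,8],[18,12],[23,0],[39,18],[48,0]]
[[14,8],[18,12],[23,0],[39,18],[48,0]]
[[14,8],[18,12],[23,18],[25,0],[39,18],[48,0]]
[[14,8],[18,12],[23,18],[25,0],[39,18],[48,0]]
[[14,8],[18,14],[23,18],[25,0],[39,18],[48,0]]
[[14,8],[18,14],[21,15],[23,18],[25,0],[39,18],[48,0]]
[[14,8],[18,14],[21,15],[23,18],[25,0],[39,18],[48,0]]
[[14,8],[18,14],[19,19],[20,14],[21,15],[23,18],[25,0],[39,18],[48,0]]
[[6,12],[18,14],[19,19],[20,14],[21,15],[23,18],[25,0],[39,18],[48,0]]
[[6,12],[18,14],[19,19],[20,14],[21,15],[23,18],[25,0],[39,18],[48,0]]
[[6,12],[18,14],[19,19],[20,14],[21,15],[23,18],[25,0],[39,18],[48,0]]
[[6,12],[18,14],[19,19],[20,14],[21,15],[23,18],[25,0],[39,18],[48,0]]
[[6,12],[18,14],[19,19],[20,14],[21,15],[23,18],[25,0],[39,18],[48,0]]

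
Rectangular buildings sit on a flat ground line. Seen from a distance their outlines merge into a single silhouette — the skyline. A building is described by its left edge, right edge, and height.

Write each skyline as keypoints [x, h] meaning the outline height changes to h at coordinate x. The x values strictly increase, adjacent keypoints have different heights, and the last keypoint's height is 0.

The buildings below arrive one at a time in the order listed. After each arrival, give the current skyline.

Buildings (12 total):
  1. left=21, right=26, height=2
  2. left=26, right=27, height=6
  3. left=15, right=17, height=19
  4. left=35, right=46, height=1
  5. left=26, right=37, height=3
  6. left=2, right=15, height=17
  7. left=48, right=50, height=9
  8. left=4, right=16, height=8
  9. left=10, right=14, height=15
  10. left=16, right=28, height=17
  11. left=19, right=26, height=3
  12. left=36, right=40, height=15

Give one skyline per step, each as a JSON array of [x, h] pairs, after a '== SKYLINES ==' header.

== SKYLINES ==
[[21,2],[26,0]]
[[21,2],[26,6],[27,0]]
[[15,19],[17,0],[21,2],[26,6],[27,0]]
[[15,19],[17,0],[21,2],[26,6],[27,0],[35,1],[46,0]]
[[15,19],[17,0],[21,2],[26,6],[27,3],[37,1],[46,0]]
[[2,17],[15,19],[17,0],[21,2],[26,6],[27,3],[37,1],[46,0]]
[[2,17],[15,19],[17,0],[21,2],[26,6],[27,3],[37,1],[46,0],[48,9],[50,0]]
[[2,17],[15,19],[17,0],[21,2],[26,6],[27,3],[37,1],[46,0],[48,9],[50,0]]
[[2,17],[15,19],[17,0],[21,2],[26,6],[27,3],[37,1],[46,0],[48,9],[50,0]]
[[2,17],[15,19],[17,17],[28,3],[37,1],[46,0],[48,9],[50,0]]
[[2,17],[15,19],[17,17],[28,3],[37,1],[46,0],[48,9],[50,0]]
[[2,17],[15,19],[17,17],[28,3],[36,15],[40,1],[46,0],[48,9],[50,0]]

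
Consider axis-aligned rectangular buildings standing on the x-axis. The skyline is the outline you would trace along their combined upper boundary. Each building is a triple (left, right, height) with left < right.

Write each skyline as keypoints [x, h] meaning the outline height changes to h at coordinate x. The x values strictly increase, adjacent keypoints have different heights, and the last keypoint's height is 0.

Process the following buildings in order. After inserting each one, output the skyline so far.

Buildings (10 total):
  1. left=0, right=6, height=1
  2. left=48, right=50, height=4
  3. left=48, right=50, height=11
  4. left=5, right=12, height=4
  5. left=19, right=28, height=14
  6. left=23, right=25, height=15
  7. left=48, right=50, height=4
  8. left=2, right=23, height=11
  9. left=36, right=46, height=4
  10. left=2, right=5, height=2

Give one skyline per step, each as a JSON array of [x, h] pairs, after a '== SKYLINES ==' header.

== SKYLINES ==
[[0,1],[6,0]]
[[0,1],[6,0],[48,4],[50,0]]
[[0,1],[6,0],[48,11],[50,0]]
[[0,1],[5,4],[12,0],[48,11],[50,0]]
[[0,1],[5,4],[12,0],[19,14],[28,0],[48,11],[50,0]]
[[0,1],[5,4],[12,0],[19,14],[23,15],[25,14],[28,0],[48,11],[50,0]]
[[0,1],[5,4],[12,0],[19,14],[23,15],[25,14],[28,0],[48,11],[50,0]]
[[0,1],[2,11],[19,14],[23,15],[25,14],[28,0],[48,11],[50,0]]
[[0,1],[2,11],[19,14],[23,15],[25,14],[28,0],[36,4],[46,0],[48,11],[50,0]]
[[0,1],[2,11],[19,14],[23,15],[25,14],[28,0],[36,4],[46,0],[48,11],[50,0]]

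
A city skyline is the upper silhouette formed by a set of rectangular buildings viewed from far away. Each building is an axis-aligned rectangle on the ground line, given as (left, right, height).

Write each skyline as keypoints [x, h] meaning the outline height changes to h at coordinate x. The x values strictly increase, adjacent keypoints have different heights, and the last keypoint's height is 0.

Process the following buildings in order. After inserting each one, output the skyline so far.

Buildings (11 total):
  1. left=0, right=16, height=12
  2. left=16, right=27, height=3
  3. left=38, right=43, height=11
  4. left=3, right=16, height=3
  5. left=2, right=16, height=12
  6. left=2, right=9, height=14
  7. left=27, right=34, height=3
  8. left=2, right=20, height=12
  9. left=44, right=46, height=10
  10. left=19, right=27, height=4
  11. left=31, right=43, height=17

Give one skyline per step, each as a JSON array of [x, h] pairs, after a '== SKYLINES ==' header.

== SKYLINES ==
[[0,12],[16,0]]
[[0,12],[16,3],[27,0]]
[[0,12],[16,3],[27,0],[38,11],[43,0]]
[[0,12],[16,3],[27,0],[38,11],[43,0]]
[[0,12],[16,3],[27,0],[38,11],[43,0]]
[[0,12],[2,14],[9,12],[16,3],[27,0],[38,11],[43,0]]
[[0,12],[2,14],[9,12],[16,3],[34,0],[38,11],[43,0]]
[[0,12],[2,14],[9,12],[20,3],[34,0],[38,11],[43,0]]
[[0,12],[2,14],[9,12],[20,3],[34,0],[38,11],[43,0],[44,10],[46,0]]
[[0,12],[2,14],[9,12],[20,4],[27,3],[34,0],[38,11],[43,0],[44,10],[46,0]]
[[0,12],[2,14],[9,12],[20,4],[27,3],[31,17],[43,0],[44,10],[46,0]]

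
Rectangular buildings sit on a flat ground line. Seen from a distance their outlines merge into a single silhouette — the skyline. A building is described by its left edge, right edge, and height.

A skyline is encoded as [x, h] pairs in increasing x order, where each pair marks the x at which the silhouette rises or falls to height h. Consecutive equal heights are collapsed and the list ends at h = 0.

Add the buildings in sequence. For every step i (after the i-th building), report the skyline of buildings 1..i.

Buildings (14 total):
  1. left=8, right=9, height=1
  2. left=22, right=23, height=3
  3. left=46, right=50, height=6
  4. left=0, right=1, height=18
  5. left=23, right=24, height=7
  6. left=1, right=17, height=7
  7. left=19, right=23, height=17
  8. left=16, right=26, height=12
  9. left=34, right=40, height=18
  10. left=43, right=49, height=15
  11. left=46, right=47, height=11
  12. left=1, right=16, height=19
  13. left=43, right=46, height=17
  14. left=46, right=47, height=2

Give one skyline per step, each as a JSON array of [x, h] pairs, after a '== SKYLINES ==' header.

== SKYLINES ==
[[8,1],[9,0]]
[[8,1],[9,0],[22,3],[23,0]]
[[8,1],[9,0],[22,3],[23,0],[46,6],[50,0]]
[[0,18],[1,0],[8,1],[9,0],[22,3],[23,0],[46,6],[50,0]]
[[0,18],[1,0],[8,1],[9,0],[22,3],[23,7],[24,0],[46,6],[50,0]]
[[0,18],[1,7],[17,0],[22,3],[23,7],[24,0],[46,6],[50,0]]
[[0,18],[1,7],[17,0],[19,17],[23,7],[24,0],[46,6],[50,0]]
[[0,18],[1,7],[16,12],[19,17],[23,12],[26,0],[46,6],[50,0]]
[[0,18],[1,7],[16,12],[19,17],[23,12],[26,0],[34,18],[40,0],[46,6],[50,0]]
[[0,18],[1,7],[16,12],[19,17],[23,12],[26,0],[34,18],[40,0],[43,15],[49,6],[50,0]]
[[0,18],[1,7],[16,12],[19,17],[23,12],[26,0],[34,18],[40,0],[43,15],[49,6],[50,0]]
[[0,18],[1,19],[16,12],[19,17],[23,12],[26,0],[34,18],[40,0],[43,15],[49,6],[50,0]]
[[0,18],[1,19],[16,12],[19,17],[23,12],[26,0],[34,18],[40,0],[43,17],[46,15],[49,6],[50,0]]
[[0,18],[1,19],[16,12],[19,17],[23,12],[26,0],[34,18],[40,0],[43,17],[46,15],[49,6],[50,0]]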